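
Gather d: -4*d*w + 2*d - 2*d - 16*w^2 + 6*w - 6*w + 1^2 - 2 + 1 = -4*d*w - 16*w^2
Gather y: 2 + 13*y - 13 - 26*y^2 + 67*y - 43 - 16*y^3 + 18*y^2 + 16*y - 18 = -16*y^3 - 8*y^2 + 96*y - 72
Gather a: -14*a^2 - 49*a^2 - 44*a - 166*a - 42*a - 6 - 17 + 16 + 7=-63*a^2 - 252*a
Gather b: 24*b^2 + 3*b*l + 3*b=24*b^2 + b*(3*l + 3)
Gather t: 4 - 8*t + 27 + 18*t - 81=10*t - 50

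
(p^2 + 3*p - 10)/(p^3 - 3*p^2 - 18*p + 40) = (p + 5)/(p^2 - p - 20)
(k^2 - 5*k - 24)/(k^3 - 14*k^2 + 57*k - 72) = (k + 3)/(k^2 - 6*k + 9)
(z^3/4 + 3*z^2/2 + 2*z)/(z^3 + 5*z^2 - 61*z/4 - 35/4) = z*(z^2 + 6*z + 8)/(4*z^3 + 20*z^2 - 61*z - 35)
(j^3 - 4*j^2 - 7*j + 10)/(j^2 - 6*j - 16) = (j^2 - 6*j + 5)/(j - 8)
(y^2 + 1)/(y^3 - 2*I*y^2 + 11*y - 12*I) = (y + I)/(y^2 - I*y + 12)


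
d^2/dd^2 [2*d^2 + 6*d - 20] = 4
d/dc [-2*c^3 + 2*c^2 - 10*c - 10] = -6*c^2 + 4*c - 10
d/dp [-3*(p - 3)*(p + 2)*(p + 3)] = -9*p^2 - 12*p + 27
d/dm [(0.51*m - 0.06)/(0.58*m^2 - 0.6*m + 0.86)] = (-0.2958*m^2 + 0.0696*m + 0.4026)/(0.3364*m^4 - 0.696*m^3 + 1.3576*m^2 - 1.032*m + 0.7396)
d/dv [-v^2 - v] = -2*v - 1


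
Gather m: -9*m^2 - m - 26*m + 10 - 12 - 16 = -9*m^2 - 27*m - 18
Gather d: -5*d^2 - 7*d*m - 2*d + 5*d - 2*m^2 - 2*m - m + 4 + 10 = -5*d^2 + d*(3 - 7*m) - 2*m^2 - 3*m + 14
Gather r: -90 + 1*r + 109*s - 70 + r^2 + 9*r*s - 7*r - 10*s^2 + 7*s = r^2 + r*(9*s - 6) - 10*s^2 + 116*s - 160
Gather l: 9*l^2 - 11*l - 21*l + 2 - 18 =9*l^2 - 32*l - 16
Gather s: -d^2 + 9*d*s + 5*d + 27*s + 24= -d^2 + 5*d + s*(9*d + 27) + 24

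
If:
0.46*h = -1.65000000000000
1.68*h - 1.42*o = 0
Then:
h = -3.59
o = -4.24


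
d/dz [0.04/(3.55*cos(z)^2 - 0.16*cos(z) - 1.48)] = (0.284*cos(z) - 0.0064)*sin(z)/(-3.55*cos(z)^2 + 0.16*cos(z) + 1.48)^2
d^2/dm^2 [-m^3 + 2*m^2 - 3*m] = 4 - 6*m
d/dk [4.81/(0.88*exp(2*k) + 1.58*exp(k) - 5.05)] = (-8.4656*exp(k) - 7.5998)*exp(k)/(0.88*exp(2*k) + 1.58*exp(k) - 5.05)^2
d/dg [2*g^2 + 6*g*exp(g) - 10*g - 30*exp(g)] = 6*g*exp(g) + 4*g - 24*exp(g) - 10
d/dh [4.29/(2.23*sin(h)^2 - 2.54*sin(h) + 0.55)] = (10.8966 - 19.1334*sin(h))*cos(h)/(2.23*sin(h)^2 - 2.54*sin(h) + 0.55)^2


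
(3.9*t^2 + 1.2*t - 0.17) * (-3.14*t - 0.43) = -12.246*t^3 - 5.445*t^2 + 0.0178*t + 0.0731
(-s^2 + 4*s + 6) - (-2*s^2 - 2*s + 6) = s^2 + 6*s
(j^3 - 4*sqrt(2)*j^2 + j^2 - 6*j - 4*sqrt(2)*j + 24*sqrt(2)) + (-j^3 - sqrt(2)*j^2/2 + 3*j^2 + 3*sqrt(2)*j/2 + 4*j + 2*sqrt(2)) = -9*sqrt(2)*j^2/2 + 4*j^2 - 5*sqrt(2)*j/2 - 2*j + 26*sqrt(2)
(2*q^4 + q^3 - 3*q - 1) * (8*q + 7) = 16*q^5 + 22*q^4 + 7*q^3 - 24*q^2 - 29*q - 7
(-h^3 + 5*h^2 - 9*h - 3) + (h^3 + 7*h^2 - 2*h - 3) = 12*h^2 - 11*h - 6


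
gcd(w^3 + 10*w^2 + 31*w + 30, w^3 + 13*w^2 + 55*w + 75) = w^2 + 8*w + 15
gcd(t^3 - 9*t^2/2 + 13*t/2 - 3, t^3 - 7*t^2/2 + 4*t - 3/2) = t^2 - 5*t/2 + 3/2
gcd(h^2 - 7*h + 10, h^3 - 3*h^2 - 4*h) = 1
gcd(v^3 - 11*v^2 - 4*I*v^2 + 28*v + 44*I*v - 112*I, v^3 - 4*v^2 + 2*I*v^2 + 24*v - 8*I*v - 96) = v^2 + v*(-4 - 4*I) + 16*I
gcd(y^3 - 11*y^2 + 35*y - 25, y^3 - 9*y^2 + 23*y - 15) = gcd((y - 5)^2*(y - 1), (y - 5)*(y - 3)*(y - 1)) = y^2 - 6*y + 5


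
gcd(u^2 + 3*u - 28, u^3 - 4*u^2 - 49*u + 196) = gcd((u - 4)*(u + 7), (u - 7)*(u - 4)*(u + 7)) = u^2 + 3*u - 28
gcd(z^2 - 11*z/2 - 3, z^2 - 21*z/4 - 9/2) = z - 6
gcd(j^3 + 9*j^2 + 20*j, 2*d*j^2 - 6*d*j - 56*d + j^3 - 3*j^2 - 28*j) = j + 4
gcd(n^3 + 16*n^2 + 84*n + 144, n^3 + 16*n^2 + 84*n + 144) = n^3 + 16*n^2 + 84*n + 144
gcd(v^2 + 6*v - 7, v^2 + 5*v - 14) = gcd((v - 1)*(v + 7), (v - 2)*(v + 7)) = v + 7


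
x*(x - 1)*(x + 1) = x^3 - x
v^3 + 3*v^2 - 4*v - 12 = (v - 2)*(v + 2)*(v + 3)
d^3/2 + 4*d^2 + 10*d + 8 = (d/2 + 1)*(d + 2)*(d + 4)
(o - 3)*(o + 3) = o^2 - 9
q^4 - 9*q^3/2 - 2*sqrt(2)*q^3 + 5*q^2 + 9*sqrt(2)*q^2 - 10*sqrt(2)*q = q*(q - 5/2)*(q - 2)*(q - 2*sqrt(2))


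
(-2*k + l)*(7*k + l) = -14*k^2 + 5*k*l + l^2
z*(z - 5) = z^2 - 5*z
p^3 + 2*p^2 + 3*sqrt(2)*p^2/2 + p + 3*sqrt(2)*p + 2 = (p + 2)*(p + sqrt(2)/2)*(p + sqrt(2))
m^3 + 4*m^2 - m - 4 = (m - 1)*(m + 1)*(m + 4)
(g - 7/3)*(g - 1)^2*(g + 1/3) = g^4 - 4*g^3 + 38*g^2/9 - 4*g/9 - 7/9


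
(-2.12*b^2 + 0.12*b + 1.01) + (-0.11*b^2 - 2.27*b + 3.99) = -2.23*b^2 - 2.15*b + 5.0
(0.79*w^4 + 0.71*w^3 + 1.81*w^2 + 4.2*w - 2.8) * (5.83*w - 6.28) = 4.6057*w^5 - 0.821900000000001*w^4 + 6.0935*w^3 + 13.1192*w^2 - 42.7*w + 17.584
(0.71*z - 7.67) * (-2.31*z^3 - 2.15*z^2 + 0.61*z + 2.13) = -1.6401*z^4 + 16.1912*z^3 + 16.9236*z^2 - 3.1664*z - 16.3371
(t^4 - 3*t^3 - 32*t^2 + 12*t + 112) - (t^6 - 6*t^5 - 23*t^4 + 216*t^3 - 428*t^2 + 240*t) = -t^6 + 6*t^5 + 24*t^4 - 219*t^3 + 396*t^2 - 228*t + 112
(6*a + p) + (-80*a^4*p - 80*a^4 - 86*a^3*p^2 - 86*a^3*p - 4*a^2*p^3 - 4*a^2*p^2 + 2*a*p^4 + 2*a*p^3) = -80*a^4*p - 80*a^4 - 86*a^3*p^2 - 86*a^3*p - 4*a^2*p^3 - 4*a^2*p^2 + 2*a*p^4 + 2*a*p^3 + 6*a + p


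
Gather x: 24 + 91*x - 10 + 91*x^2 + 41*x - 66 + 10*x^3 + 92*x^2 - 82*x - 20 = 10*x^3 + 183*x^2 + 50*x - 72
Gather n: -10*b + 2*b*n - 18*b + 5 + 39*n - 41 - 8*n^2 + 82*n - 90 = -28*b - 8*n^2 + n*(2*b + 121) - 126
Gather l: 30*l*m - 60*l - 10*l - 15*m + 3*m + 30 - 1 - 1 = l*(30*m - 70) - 12*m + 28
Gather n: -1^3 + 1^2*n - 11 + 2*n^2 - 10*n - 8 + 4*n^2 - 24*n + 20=6*n^2 - 33*n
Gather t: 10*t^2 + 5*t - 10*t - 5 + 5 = 10*t^2 - 5*t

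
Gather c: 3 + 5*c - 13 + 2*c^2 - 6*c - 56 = 2*c^2 - c - 66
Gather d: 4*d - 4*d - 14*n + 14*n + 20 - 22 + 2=0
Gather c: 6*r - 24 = 6*r - 24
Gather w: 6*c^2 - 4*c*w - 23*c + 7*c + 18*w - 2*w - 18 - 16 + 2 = 6*c^2 - 16*c + w*(16 - 4*c) - 32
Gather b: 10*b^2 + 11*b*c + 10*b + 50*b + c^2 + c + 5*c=10*b^2 + b*(11*c + 60) + c^2 + 6*c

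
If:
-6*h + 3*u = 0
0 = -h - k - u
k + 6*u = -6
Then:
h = -2/3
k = 2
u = -4/3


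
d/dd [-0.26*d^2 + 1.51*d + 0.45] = 1.51 - 0.52*d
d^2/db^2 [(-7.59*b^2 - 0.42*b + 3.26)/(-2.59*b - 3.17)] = (5.6843418860808e-14*b + 101.908838)/(17.373979*b^3 + 63.794031*b^2 + 78.079953*b + 31.855013)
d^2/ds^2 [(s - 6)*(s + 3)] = 2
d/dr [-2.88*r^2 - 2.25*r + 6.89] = -5.76*r - 2.25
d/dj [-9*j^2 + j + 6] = 1 - 18*j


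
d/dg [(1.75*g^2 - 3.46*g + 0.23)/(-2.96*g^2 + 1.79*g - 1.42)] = (-7.1091*g^2 - 3.6084*g + 4.5015)/(8.7616*g^4 - 10.5968*g^3 + 11.6105*g^2 - 5.0836*g + 2.0164)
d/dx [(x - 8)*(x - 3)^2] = (x - 3)*(3*x - 19)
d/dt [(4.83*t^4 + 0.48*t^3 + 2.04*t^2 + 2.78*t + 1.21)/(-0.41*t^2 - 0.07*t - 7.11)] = (-3.9606*t^5 - 1.2111*t^4 - 137.4324*t^3 - 9.2414*t^2 - 28.0166*t - 19.6811)/(0.1681*t^4 + 0.0574*t^3 + 5.8351*t^2 + 0.9954*t + 50.5521)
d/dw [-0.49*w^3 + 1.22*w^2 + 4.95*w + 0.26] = -1.47*w^2 + 2.44*w + 4.95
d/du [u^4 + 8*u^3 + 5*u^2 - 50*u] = 4*u^3 + 24*u^2 + 10*u - 50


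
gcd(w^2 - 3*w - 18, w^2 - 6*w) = w - 6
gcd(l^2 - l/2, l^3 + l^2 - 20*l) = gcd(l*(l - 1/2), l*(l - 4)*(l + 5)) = l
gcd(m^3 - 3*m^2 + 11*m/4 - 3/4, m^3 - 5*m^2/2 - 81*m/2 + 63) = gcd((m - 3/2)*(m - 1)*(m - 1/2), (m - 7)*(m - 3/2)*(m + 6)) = m - 3/2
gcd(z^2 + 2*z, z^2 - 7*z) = z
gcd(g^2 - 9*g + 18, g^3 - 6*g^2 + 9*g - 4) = 1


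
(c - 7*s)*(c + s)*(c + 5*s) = c^3 - c^2*s - 37*c*s^2 - 35*s^3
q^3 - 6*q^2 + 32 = (q - 4)^2*(q + 2)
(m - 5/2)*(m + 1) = m^2 - 3*m/2 - 5/2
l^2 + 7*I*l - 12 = (l + 3*I)*(l + 4*I)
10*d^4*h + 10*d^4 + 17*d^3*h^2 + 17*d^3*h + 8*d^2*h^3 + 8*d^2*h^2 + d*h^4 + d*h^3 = (d + h)*(2*d + h)*(5*d + h)*(d*h + d)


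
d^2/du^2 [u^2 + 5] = 2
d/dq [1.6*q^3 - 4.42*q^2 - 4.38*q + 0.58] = 4.8*q^2 - 8.84*q - 4.38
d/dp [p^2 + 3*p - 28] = 2*p + 3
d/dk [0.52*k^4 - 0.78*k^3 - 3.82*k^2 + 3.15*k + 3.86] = 2.08*k^3 - 2.34*k^2 - 7.64*k + 3.15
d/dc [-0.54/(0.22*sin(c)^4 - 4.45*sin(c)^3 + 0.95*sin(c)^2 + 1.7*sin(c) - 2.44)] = (0.4752*sin(c)^3 - 7.209*sin(c)^2 + 1.026*sin(c) + 0.918)*cos(c)/(0.22*sin(c)^4 - 4.45*sin(c)^3 + 0.95*sin(c)^2 + 1.7*sin(c) - 2.44)^2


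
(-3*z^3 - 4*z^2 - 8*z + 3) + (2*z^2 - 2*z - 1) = -3*z^3 - 2*z^2 - 10*z + 2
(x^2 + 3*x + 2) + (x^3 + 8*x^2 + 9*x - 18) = x^3 + 9*x^2 + 12*x - 16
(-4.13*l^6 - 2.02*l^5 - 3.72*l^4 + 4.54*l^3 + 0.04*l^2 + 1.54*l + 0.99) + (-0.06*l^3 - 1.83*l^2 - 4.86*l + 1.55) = -4.13*l^6 - 2.02*l^5 - 3.72*l^4 + 4.48*l^3 - 1.79*l^2 - 3.32*l + 2.54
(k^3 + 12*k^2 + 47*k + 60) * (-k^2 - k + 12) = -k^5 - 13*k^4 - 47*k^3 + 37*k^2 + 504*k + 720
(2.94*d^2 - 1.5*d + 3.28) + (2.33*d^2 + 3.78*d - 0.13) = 5.27*d^2 + 2.28*d + 3.15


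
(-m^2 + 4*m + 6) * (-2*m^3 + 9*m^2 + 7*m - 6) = 2*m^5 - 17*m^4 + 17*m^3 + 88*m^2 + 18*m - 36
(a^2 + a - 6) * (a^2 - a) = a^4 - 7*a^2 + 6*a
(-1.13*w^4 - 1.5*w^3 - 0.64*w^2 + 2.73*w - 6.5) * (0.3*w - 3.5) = -0.339*w^5 + 3.505*w^4 + 5.058*w^3 + 3.059*w^2 - 11.505*w + 22.75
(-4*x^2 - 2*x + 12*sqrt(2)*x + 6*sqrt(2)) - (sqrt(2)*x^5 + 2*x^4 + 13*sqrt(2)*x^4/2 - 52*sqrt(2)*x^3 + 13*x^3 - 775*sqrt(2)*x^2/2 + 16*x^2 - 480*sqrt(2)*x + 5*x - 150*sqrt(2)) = -sqrt(2)*x^5 - 13*sqrt(2)*x^4/2 - 2*x^4 - 13*x^3 + 52*sqrt(2)*x^3 - 20*x^2 + 775*sqrt(2)*x^2/2 - 7*x + 492*sqrt(2)*x + 156*sqrt(2)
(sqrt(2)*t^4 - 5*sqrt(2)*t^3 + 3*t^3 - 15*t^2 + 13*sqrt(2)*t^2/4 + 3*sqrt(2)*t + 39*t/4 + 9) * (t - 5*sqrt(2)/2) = sqrt(2)*t^5 - 5*sqrt(2)*t^4 - 2*t^4 - 17*sqrt(2)*t^3/4 + 10*t^3 - 13*t^2/2 + 81*sqrt(2)*t^2/2 - 195*sqrt(2)*t/8 - 6*t - 45*sqrt(2)/2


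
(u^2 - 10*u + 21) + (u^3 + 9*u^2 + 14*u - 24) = u^3 + 10*u^2 + 4*u - 3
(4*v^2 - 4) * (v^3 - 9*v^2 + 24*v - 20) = 4*v^5 - 36*v^4 + 92*v^3 - 44*v^2 - 96*v + 80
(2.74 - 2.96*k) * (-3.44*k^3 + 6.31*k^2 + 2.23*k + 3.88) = 10.1824*k^4 - 28.1032*k^3 + 10.6886*k^2 - 5.3746*k + 10.6312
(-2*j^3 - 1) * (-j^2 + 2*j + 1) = 2*j^5 - 4*j^4 - 2*j^3 + j^2 - 2*j - 1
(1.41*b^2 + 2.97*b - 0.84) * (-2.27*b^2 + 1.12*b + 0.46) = -3.2007*b^4 - 5.1627*b^3 + 5.8818*b^2 + 0.4254*b - 0.3864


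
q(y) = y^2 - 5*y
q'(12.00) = 19.00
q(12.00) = 84.00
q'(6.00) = 7.00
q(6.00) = 6.00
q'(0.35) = -4.30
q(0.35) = -1.63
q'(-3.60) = -12.20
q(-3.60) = 30.96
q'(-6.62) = -18.24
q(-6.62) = 76.92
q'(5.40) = 5.80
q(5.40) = 2.16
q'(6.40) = 7.80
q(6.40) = 8.96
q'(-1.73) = -8.46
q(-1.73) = 11.64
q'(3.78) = 2.56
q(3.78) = -4.61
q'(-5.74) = -16.48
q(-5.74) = 61.65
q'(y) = 2*y - 5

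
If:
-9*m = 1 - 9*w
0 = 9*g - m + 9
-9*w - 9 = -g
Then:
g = -91/80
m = -99/80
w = -811/720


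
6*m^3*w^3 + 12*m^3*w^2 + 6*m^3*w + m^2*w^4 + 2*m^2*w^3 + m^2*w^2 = w*(6*m + w)*(m*w + m)^2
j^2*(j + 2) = j^3 + 2*j^2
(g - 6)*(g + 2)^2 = g^3 - 2*g^2 - 20*g - 24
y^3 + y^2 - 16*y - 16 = (y - 4)*(y + 1)*(y + 4)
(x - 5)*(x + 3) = x^2 - 2*x - 15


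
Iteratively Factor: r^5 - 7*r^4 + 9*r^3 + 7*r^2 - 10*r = (r - 2)*(r^4 - 5*r^3 - r^2 + 5*r) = (r - 2)*(r - 1)*(r^3 - 4*r^2 - 5*r) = r*(r - 2)*(r - 1)*(r^2 - 4*r - 5) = r*(r - 5)*(r - 2)*(r - 1)*(r + 1)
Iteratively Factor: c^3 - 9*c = (c)*(c^2 - 9) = c*(c + 3)*(c - 3)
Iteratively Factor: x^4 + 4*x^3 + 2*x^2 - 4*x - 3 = (x + 3)*(x^3 + x^2 - x - 1) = (x - 1)*(x + 3)*(x^2 + 2*x + 1) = (x - 1)*(x + 1)*(x + 3)*(x + 1)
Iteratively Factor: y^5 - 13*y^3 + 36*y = (y - 2)*(y^4 + 2*y^3 - 9*y^2 - 18*y) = y*(y - 2)*(y^3 + 2*y^2 - 9*y - 18) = y*(y - 3)*(y - 2)*(y^2 + 5*y + 6) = y*(y - 3)*(y - 2)*(y + 2)*(y + 3)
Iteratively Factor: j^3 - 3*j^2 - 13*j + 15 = (j + 3)*(j^2 - 6*j + 5) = (j - 1)*(j + 3)*(j - 5)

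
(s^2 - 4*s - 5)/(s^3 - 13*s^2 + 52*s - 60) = (s + 1)/(s^2 - 8*s + 12)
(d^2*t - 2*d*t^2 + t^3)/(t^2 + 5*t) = (d^2 - 2*d*t + t^2)/(t + 5)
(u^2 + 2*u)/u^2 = (u + 2)/u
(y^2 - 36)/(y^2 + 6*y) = (y - 6)/y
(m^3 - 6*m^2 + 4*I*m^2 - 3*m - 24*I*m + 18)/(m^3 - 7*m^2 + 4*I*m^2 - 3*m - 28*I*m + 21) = (m - 6)/(m - 7)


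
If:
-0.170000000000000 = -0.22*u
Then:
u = 0.77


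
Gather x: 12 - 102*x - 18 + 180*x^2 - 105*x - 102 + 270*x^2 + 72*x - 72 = 450*x^2 - 135*x - 180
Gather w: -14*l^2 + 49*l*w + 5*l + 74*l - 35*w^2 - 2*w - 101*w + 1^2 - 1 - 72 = -14*l^2 + 79*l - 35*w^2 + w*(49*l - 103) - 72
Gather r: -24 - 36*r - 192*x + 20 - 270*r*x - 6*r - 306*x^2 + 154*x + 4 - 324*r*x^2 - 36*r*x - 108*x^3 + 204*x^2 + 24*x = r*(-324*x^2 - 306*x - 42) - 108*x^3 - 102*x^2 - 14*x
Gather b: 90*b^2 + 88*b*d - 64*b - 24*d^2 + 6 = 90*b^2 + b*(88*d - 64) - 24*d^2 + 6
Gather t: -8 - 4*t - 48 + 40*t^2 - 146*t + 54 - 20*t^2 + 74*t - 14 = 20*t^2 - 76*t - 16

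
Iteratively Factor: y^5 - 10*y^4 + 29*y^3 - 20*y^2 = (y - 1)*(y^4 - 9*y^3 + 20*y^2) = y*(y - 1)*(y^3 - 9*y^2 + 20*y) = y*(y - 4)*(y - 1)*(y^2 - 5*y) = y^2*(y - 4)*(y - 1)*(y - 5)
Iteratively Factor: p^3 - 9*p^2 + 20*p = (p - 5)*(p^2 - 4*p) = (p - 5)*(p - 4)*(p)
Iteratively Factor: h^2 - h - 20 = (h + 4)*(h - 5)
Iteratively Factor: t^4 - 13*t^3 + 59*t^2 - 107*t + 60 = (t - 4)*(t^3 - 9*t^2 + 23*t - 15) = (t - 4)*(t - 1)*(t^2 - 8*t + 15) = (t - 5)*(t - 4)*(t - 1)*(t - 3)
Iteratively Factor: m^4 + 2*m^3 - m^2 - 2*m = (m - 1)*(m^3 + 3*m^2 + 2*m) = m*(m - 1)*(m^2 + 3*m + 2) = m*(m - 1)*(m + 2)*(m + 1)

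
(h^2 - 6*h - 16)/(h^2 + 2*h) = (h - 8)/h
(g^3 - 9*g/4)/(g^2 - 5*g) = (g^2 - 9/4)/(g - 5)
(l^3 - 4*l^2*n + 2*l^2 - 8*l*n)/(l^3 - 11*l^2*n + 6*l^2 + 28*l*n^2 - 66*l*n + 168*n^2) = l*(l + 2)/(l^2 - 7*l*n + 6*l - 42*n)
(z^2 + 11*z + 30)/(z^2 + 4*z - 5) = (z + 6)/(z - 1)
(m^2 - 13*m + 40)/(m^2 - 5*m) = (m - 8)/m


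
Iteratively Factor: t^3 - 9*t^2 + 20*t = (t - 5)*(t^2 - 4*t) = (t - 5)*(t - 4)*(t)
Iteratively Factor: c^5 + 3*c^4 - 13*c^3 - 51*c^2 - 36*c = (c - 4)*(c^4 + 7*c^3 + 15*c^2 + 9*c) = (c - 4)*(c + 3)*(c^3 + 4*c^2 + 3*c) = (c - 4)*(c + 3)^2*(c^2 + c) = c*(c - 4)*(c + 3)^2*(c + 1)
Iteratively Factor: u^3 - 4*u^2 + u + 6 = (u - 2)*(u^2 - 2*u - 3) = (u - 2)*(u + 1)*(u - 3)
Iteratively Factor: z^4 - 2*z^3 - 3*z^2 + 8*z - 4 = (z - 2)*(z^3 - 3*z + 2) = (z - 2)*(z - 1)*(z^2 + z - 2) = (z - 2)*(z - 1)^2*(z + 2)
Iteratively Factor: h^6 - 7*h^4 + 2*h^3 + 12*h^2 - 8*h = (h + 2)*(h^5 - 2*h^4 - 3*h^3 + 8*h^2 - 4*h) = (h - 2)*(h + 2)*(h^4 - 3*h^2 + 2*h) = (h - 2)*(h - 1)*(h + 2)*(h^3 + h^2 - 2*h) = (h - 2)*(h - 1)^2*(h + 2)*(h^2 + 2*h) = h*(h - 2)*(h - 1)^2*(h + 2)*(h + 2)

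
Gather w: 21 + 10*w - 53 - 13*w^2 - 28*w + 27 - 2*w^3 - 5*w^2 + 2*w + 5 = -2*w^3 - 18*w^2 - 16*w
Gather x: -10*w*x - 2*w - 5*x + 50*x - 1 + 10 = -2*w + x*(45 - 10*w) + 9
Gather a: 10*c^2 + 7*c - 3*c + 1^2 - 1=10*c^2 + 4*c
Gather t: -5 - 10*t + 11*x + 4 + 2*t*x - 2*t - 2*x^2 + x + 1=t*(2*x - 12) - 2*x^2 + 12*x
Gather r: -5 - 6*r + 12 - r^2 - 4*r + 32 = -r^2 - 10*r + 39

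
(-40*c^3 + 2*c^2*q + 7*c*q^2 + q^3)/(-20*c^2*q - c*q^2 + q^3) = (-10*c^2 + 3*c*q + q^2)/(q*(-5*c + q))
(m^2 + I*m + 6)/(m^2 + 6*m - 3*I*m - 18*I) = (m^2 + I*m + 6)/(m^2 + 3*m*(2 - I) - 18*I)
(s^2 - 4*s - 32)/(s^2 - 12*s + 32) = (s + 4)/(s - 4)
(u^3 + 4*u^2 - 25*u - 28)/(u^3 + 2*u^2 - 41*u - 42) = (u - 4)/(u - 6)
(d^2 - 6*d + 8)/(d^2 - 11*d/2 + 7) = 2*(d - 4)/(2*d - 7)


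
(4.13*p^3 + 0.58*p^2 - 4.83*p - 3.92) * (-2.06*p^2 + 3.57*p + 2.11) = -8.5078*p^5 + 13.5493*p^4 + 20.7347*p^3 - 7.9441*p^2 - 24.1857*p - 8.2712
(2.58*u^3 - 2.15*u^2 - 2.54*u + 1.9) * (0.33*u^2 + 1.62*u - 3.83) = 0.8514*u^5 + 3.4701*u^4 - 14.2026*u^3 + 4.7467*u^2 + 12.8062*u - 7.277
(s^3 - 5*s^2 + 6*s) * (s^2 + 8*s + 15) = s^5 + 3*s^4 - 19*s^3 - 27*s^2 + 90*s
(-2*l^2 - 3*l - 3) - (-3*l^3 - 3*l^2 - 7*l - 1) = 3*l^3 + l^2 + 4*l - 2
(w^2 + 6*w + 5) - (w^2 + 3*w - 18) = 3*w + 23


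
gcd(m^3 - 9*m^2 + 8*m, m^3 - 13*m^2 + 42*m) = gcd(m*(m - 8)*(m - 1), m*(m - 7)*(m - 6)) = m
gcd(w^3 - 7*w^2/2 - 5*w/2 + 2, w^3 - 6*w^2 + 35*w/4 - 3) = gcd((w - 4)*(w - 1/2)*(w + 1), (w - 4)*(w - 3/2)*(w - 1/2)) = w^2 - 9*w/2 + 2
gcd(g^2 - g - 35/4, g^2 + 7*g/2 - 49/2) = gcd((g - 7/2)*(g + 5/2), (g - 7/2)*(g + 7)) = g - 7/2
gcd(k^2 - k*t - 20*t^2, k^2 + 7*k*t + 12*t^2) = k + 4*t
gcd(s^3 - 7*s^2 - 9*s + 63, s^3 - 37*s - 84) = s^2 - 4*s - 21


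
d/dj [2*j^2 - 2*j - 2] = 4*j - 2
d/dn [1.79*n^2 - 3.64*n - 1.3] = 3.58*n - 3.64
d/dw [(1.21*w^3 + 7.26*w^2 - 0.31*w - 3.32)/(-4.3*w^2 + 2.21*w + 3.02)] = (-5.203*w^4 + 5.3482*w^3 + 25.6742*w^2 + 15.2984*w + 6.401)/(18.49*w^4 - 19.006*w^3 - 21.0879*w^2 + 13.3484*w + 9.1204)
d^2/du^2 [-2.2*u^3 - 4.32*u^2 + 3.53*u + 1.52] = -13.2*u - 8.64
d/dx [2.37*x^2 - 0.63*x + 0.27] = 4.74*x - 0.63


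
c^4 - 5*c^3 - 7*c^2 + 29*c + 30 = (c - 5)*(c - 3)*(c + 1)*(c + 2)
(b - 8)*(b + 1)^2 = b^3 - 6*b^2 - 15*b - 8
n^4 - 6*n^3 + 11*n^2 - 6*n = n*(n - 3)*(n - 2)*(n - 1)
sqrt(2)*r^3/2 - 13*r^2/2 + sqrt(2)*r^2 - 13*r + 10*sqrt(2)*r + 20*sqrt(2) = (r - 4*sqrt(2))*(r - 5*sqrt(2)/2)*(sqrt(2)*r/2 + sqrt(2))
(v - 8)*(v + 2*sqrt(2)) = v^2 - 8*v + 2*sqrt(2)*v - 16*sqrt(2)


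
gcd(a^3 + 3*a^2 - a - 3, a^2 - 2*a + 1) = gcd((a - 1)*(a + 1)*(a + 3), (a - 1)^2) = a - 1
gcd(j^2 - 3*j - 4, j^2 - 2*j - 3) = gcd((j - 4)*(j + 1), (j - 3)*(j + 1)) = j + 1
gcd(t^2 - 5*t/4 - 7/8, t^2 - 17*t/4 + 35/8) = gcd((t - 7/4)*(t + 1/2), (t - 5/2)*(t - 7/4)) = t - 7/4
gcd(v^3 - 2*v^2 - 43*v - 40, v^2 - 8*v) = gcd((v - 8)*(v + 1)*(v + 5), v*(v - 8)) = v - 8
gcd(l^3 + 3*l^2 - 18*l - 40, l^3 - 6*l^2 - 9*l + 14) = l + 2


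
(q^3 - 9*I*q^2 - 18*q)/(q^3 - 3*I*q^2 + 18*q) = (q - 3*I)/(q + 3*I)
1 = 1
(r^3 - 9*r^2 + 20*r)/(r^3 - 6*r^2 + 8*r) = (r - 5)/(r - 2)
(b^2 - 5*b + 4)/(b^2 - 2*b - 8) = (b - 1)/(b + 2)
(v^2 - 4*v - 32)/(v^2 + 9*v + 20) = (v - 8)/(v + 5)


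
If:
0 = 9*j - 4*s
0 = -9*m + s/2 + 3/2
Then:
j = 4*s/9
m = s/18 + 1/6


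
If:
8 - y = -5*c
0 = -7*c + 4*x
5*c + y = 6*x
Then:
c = 16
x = 28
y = 88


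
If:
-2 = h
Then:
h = -2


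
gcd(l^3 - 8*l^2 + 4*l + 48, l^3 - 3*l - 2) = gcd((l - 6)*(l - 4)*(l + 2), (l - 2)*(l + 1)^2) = 1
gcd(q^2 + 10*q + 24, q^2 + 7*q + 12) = q + 4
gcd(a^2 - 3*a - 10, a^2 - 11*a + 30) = a - 5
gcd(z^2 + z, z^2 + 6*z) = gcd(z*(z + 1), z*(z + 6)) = z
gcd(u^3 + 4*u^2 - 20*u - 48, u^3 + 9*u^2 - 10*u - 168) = u^2 + 2*u - 24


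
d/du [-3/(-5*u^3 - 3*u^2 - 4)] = 9*u*(-5*u - 2)/(5*u^3 + 3*u^2 + 4)^2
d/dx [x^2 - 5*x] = 2*x - 5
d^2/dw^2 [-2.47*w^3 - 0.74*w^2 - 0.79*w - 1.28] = -14.82*w - 1.48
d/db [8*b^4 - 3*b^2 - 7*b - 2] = 32*b^3 - 6*b - 7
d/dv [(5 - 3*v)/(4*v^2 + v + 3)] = (-12*v^2 - 3*v + (3*v - 5)*(8*v + 1) - 9)/(4*v^2 + v + 3)^2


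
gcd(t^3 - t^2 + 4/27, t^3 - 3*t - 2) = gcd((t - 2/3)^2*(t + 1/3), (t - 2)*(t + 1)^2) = 1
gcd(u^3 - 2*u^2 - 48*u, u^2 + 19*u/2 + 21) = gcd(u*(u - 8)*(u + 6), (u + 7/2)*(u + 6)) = u + 6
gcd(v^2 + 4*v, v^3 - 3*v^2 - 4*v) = v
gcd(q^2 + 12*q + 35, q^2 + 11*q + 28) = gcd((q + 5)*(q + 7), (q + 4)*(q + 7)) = q + 7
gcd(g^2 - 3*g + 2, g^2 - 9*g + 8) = g - 1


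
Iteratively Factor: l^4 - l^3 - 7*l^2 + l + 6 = (l - 1)*(l^3 - 7*l - 6) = (l - 1)*(l + 2)*(l^2 - 2*l - 3) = (l - 1)*(l + 1)*(l + 2)*(l - 3)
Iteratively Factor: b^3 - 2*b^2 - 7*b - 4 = (b - 4)*(b^2 + 2*b + 1) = (b - 4)*(b + 1)*(b + 1)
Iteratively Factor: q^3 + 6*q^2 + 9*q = (q + 3)*(q^2 + 3*q) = (q + 3)^2*(q)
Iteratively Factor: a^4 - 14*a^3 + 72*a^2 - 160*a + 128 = (a - 4)*(a^3 - 10*a^2 + 32*a - 32) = (a - 4)^2*(a^2 - 6*a + 8) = (a - 4)^2*(a - 2)*(a - 4)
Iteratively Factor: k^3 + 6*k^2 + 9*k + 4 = (k + 1)*(k^2 + 5*k + 4) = (k + 1)*(k + 4)*(k + 1)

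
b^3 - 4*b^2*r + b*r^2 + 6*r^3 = (b - 3*r)*(b - 2*r)*(b + r)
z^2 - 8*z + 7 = (z - 7)*(z - 1)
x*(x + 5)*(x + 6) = x^3 + 11*x^2 + 30*x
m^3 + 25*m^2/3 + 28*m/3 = m*(m + 4/3)*(m + 7)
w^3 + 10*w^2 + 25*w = w*(w + 5)^2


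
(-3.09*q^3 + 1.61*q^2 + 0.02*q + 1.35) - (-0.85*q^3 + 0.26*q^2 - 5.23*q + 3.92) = -2.24*q^3 + 1.35*q^2 + 5.25*q - 2.57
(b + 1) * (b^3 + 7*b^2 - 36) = b^4 + 8*b^3 + 7*b^2 - 36*b - 36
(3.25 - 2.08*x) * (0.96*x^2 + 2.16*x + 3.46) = -1.9968*x^3 - 1.3728*x^2 - 0.1768*x + 11.245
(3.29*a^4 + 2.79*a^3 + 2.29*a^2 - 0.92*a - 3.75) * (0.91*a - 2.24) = 2.9939*a^5 - 4.8307*a^4 - 4.1657*a^3 - 5.9668*a^2 - 1.3517*a + 8.4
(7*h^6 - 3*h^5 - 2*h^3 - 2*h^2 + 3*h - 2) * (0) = 0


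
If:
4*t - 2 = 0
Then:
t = 1/2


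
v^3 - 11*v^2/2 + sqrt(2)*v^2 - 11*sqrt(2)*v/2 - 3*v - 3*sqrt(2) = (v - 6)*(v + 1/2)*(v + sqrt(2))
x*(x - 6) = x^2 - 6*x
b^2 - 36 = (b - 6)*(b + 6)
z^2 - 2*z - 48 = (z - 8)*(z + 6)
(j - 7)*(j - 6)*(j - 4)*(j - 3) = j^4 - 20*j^3 + 145*j^2 - 450*j + 504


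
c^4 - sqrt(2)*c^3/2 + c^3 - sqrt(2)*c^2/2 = c^2*(c + 1)*(c - sqrt(2)/2)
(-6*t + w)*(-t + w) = 6*t^2 - 7*t*w + w^2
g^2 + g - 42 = (g - 6)*(g + 7)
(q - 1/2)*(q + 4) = q^2 + 7*q/2 - 2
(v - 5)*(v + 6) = v^2 + v - 30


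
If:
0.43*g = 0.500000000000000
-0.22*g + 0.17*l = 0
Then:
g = 1.16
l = 1.50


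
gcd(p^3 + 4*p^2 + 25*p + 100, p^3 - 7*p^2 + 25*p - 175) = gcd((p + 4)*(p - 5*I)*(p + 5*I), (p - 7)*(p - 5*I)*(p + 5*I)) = p^2 + 25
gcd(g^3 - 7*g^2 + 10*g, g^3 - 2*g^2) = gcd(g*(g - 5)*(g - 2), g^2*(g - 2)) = g^2 - 2*g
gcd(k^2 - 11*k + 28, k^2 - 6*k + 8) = k - 4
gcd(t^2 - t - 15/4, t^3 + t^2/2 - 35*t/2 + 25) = t - 5/2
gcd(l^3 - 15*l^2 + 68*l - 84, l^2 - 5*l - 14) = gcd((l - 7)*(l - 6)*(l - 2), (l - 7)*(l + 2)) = l - 7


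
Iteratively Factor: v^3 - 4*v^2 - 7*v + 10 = (v + 2)*(v^2 - 6*v + 5) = (v - 5)*(v + 2)*(v - 1)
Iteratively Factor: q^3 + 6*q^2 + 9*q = (q)*(q^2 + 6*q + 9) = q*(q + 3)*(q + 3)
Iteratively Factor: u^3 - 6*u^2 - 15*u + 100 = (u - 5)*(u^2 - u - 20) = (u - 5)^2*(u + 4)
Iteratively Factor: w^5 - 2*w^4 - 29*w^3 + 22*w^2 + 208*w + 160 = (w - 5)*(w^4 + 3*w^3 - 14*w^2 - 48*w - 32) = (w - 5)*(w - 4)*(w^3 + 7*w^2 + 14*w + 8) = (w - 5)*(w - 4)*(w + 2)*(w^2 + 5*w + 4) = (w - 5)*(w - 4)*(w + 2)*(w + 4)*(w + 1)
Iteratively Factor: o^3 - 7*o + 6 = (o + 3)*(o^2 - 3*o + 2) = (o - 1)*(o + 3)*(o - 2)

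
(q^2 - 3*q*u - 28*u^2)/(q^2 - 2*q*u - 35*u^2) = (q + 4*u)/(q + 5*u)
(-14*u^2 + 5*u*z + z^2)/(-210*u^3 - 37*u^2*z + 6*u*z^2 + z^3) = (-2*u + z)/(-30*u^2 - u*z + z^2)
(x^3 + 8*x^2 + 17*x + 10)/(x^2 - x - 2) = (x^2 + 7*x + 10)/(x - 2)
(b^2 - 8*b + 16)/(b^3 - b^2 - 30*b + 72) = (b - 4)/(b^2 + 3*b - 18)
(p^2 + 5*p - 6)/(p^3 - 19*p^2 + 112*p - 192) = (p^2 + 5*p - 6)/(p^3 - 19*p^2 + 112*p - 192)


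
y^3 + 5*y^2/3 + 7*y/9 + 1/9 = (y + 1/3)^2*(y + 1)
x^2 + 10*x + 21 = (x + 3)*(x + 7)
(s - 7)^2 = s^2 - 14*s + 49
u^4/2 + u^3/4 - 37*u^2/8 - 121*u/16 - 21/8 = (u/2 + 1)*(u - 7/2)*(u + 1/2)*(u + 3/2)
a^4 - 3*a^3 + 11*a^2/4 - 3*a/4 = a*(a - 3/2)*(a - 1)*(a - 1/2)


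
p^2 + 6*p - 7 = (p - 1)*(p + 7)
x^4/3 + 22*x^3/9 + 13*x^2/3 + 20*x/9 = x*(x/3 + 1/3)*(x + 4/3)*(x + 5)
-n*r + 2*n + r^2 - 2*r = (-n + r)*(r - 2)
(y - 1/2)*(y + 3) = y^2 + 5*y/2 - 3/2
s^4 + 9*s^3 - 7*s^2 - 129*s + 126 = (s - 3)*(s - 1)*(s + 6)*(s + 7)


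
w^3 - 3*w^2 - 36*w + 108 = (w - 6)*(w - 3)*(w + 6)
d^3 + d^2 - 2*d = d*(d - 1)*(d + 2)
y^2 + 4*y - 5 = (y - 1)*(y + 5)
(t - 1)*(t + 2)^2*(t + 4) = t^4 + 7*t^3 + 12*t^2 - 4*t - 16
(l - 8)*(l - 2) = l^2 - 10*l + 16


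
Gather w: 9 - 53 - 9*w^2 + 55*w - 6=-9*w^2 + 55*w - 50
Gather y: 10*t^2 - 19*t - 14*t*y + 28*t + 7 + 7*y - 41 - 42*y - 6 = 10*t^2 + 9*t + y*(-14*t - 35) - 40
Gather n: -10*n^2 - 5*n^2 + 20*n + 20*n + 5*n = -15*n^2 + 45*n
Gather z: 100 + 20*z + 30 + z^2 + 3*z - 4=z^2 + 23*z + 126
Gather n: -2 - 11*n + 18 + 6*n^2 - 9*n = 6*n^2 - 20*n + 16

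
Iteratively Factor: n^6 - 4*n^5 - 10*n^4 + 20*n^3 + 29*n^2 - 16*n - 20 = (n - 2)*(n^5 - 2*n^4 - 14*n^3 - 8*n^2 + 13*n + 10) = (n - 2)*(n + 1)*(n^4 - 3*n^3 - 11*n^2 + 3*n + 10) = (n - 2)*(n + 1)^2*(n^3 - 4*n^2 - 7*n + 10) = (n - 2)*(n - 1)*(n + 1)^2*(n^2 - 3*n - 10) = (n - 5)*(n - 2)*(n - 1)*(n + 1)^2*(n + 2)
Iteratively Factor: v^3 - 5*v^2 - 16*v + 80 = (v + 4)*(v^2 - 9*v + 20) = (v - 4)*(v + 4)*(v - 5)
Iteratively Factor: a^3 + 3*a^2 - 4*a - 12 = (a + 2)*(a^2 + a - 6) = (a - 2)*(a + 2)*(a + 3)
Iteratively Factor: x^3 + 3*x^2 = (x + 3)*(x^2) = x*(x + 3)*(x)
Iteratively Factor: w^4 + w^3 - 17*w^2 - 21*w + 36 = (w + 3)*(w^3 - 2*w^2 - 11*w + 12) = (w - 1)*(w + 3)*(w^2 - w - 12) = (w - 1)*(w + 3)^2*(w - 4)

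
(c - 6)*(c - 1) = c^2 - 7*c + 6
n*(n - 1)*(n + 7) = n^3 + 6*n^2 - 7*n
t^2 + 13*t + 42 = (t + 6)*(t + 7)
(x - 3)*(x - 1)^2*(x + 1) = x^4 - 4*x^3 + 2*x^2 + 4*x - 3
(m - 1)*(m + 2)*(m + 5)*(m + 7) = m^4 + 13*m^3 + 45*m^2 + 11*m - 70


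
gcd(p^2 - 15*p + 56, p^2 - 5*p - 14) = p - 7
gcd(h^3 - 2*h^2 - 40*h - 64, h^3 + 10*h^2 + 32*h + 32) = h^2 + 6*h + 8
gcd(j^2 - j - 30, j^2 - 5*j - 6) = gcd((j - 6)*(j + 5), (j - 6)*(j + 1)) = j - 6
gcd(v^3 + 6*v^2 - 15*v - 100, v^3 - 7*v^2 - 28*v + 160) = v^2 + v - 20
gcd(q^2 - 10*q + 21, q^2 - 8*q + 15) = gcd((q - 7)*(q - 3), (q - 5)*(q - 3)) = q - 3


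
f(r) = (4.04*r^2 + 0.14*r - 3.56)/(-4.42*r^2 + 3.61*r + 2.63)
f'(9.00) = 0.01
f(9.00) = -1.01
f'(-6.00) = 0.02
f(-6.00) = -0.79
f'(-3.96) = 0.04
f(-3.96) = -0.73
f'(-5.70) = 0.02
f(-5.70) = -0.79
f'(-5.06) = 0.03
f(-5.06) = -0.77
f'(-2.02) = 0.19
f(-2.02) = -0.56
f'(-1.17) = 0.79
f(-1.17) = -0.24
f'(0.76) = 1.79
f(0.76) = -0.40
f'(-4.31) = 0.04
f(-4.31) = -0.75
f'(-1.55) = 0.36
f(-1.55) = -0.44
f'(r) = (8.08*r + 0.14)/(-4.42*r^2 + 3.61*r + 2.63) + (8.84*r - 3.61)*(4.04*r^2 + 0.14*r - 3.56)/(-4.42*r^2 + 3.61*r + 2.63)^2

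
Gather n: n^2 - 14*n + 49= n^2 - 14*n + 49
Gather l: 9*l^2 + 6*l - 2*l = 9*l^2 + 4*l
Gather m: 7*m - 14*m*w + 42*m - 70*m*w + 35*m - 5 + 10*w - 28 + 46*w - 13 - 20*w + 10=m*(84 - 84*w) + 36*w - 36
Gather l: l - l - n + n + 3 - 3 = 0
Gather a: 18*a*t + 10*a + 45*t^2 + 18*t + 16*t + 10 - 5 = a*(18*t + 10) + 45*t^2 + 34*t + 5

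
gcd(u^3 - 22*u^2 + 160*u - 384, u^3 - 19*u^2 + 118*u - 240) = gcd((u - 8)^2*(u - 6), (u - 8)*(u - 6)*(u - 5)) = u^2 - 14*u + 48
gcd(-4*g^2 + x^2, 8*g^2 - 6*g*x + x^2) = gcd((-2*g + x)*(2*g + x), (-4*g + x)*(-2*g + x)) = -2*g + x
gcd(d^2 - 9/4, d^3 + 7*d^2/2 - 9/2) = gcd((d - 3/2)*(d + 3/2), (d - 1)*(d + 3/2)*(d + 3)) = d + 3/2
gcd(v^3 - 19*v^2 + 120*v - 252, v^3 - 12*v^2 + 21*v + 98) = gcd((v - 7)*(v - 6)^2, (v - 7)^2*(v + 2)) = v - 7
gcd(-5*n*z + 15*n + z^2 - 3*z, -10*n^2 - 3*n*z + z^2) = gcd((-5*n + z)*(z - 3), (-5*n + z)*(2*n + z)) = -5*n + z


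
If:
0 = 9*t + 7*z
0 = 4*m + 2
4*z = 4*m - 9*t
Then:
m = -1/2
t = -14/27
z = 2/3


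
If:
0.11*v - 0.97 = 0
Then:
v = 8.82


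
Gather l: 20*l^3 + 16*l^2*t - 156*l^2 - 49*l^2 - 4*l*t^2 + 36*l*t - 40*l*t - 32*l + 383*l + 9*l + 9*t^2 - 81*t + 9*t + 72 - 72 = 20*l^3 + l^2*(16*t - 205) + l*(-4*t^2 - 4*t + 360) + 9*t^2 - 72*t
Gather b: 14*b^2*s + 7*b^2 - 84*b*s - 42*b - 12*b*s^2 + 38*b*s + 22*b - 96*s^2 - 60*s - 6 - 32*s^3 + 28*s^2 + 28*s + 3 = b^2*(14*s + 7) + b*(-12*s^2 - 46*s - 20) - 32*s^3 - 68*s^2 - 32*s - 3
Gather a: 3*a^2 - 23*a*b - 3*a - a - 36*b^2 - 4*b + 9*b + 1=3*a^2 + a*(-23*b - 4) - 36*b^2 + 5*b + 1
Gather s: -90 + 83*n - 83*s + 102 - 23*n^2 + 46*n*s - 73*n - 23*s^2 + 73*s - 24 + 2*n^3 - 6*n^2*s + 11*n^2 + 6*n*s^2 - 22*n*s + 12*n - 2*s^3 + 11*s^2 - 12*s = 2*n^3 - 12*n^2 + 22*n - 2*s^3 + s^2*(6*n - 12) + s*(-6*n^2 + 24*n - 22) - 12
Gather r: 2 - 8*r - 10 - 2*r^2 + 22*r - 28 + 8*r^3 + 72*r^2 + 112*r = 8*r^3 + 70*r^2 + 126*r - 36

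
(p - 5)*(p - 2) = p^2 - 7*p + 10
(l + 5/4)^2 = l^2 + 5*l/2 + 25/16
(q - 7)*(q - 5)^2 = q^3 - 17*q^2 + 95*q - 175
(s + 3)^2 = s^2 + 6*s + 9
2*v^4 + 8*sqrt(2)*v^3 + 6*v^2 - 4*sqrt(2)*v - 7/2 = (v - sqrt(2)/2)*(v + 7*sqrt(2)/2)*(sqrt(2)*v + 1)^2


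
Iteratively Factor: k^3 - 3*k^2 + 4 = (k - 2)*(k^2 - k - 2) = (k - 2)*(k + 1)*(k - 2)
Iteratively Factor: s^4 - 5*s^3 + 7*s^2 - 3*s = (s - 1)*(s^3 - 4*s^2 + 3*s) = (s - 3)*(s - 1)*(s^2 - s) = (s - 3)*(s - 1)^2*(s)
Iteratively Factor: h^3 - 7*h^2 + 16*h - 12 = (h - 2)*(h^2 - 5*h + 6) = (h - 2)^2*(h - 3)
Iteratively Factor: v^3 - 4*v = (v + 2)*(v^2 - 2*v) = v*(v + 2)*(v - 2)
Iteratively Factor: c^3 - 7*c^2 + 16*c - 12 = (c - 2)*(c^2 - 5*c + 6) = (c - 3)*(c - 2)*(c - 2)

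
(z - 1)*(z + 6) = z^2 + 5*z - 6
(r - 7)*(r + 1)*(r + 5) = r^3 - r^2 - 37*r - 35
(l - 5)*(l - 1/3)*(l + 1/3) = l^3 - 5*l^2 - l/9 + 5/9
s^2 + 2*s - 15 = (s - 3)*(s + 5)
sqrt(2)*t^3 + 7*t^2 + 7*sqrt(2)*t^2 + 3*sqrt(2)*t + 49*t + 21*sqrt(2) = (t + 7)*(t + 3*sqrt(2))*(sqrt(2)*t + 1)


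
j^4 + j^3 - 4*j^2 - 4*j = j*(j - 2)*(j + 1)*(j + 2)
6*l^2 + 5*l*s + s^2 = (2*l + s)*(3*l + s)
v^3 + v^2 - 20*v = v*(v - 4)*(v + 5)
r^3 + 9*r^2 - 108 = (r - 3)*(r + 6)^2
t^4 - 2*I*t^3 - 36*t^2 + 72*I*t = t*(t - 6)*(t + 6)*(t - 2*I)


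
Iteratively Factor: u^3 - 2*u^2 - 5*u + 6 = (u - 3)*(u^2 + u - 2) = (u - 3)*(u + 2)*(u - 1)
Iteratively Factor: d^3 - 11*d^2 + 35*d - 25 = (d - 1)*(d^2 - 10*d + 25) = (d - 5)*(d - 1)*(d - 5)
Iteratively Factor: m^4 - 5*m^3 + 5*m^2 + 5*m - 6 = (m - 2)*(m^3 - 3*m^2 - m + 3) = (m - 2)*(m - 1)*(m^2 - 2*m - 3) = (m - 3)*(m - 2)*(m - 1)*(m + 1)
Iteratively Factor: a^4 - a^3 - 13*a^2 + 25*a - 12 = (a - 1)*(a^3 - 13*a + 12) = (a - 3)*(a - 1)*(a^2 + 3*a - 4) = (a - 3)*(a - 1)^2*(a + 4)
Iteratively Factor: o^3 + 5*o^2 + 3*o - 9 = (o + 3)*(o^2 + 2*o - 3) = (o + 3)^2*(o - 1)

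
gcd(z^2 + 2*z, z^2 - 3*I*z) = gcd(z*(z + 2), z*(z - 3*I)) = z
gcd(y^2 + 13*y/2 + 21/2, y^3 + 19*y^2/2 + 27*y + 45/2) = y + 3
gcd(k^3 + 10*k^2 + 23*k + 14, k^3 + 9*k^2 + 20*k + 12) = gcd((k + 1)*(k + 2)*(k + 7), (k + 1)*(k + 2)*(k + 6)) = k^2 + 3*k + 2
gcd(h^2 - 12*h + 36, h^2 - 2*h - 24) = h - 6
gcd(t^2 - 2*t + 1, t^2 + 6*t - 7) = t - 1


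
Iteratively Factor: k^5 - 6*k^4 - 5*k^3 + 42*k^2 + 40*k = (k - 5)*(k^4 - k^3 - 10*k^2 - 8*k) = (k - 5)*(k + 1)*(k^3 - 2*k^2 - 8*k) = k*(k - 5)*(k + 1)*(k^2 - 2*k - 8) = k*(k - 5)*(k - 4)*(k + 1)*(k + 2)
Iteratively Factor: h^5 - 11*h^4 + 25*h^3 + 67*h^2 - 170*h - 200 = (h + 2)*(h^4 - 13*h^3 + 51*h^2 - 35*h - 100) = (h - 4)*(h + 2)*(h^3 - 9*h^2 + 15*h + 25) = (h - 4)*(h + 1)*(h + 2)*(h^2 - 10*h + 25) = (h - 5)*(h - 4)*(h + 1)*(h + 2)*(h - 5)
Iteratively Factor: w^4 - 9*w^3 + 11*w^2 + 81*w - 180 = (w - 3)*(w^3 - 6*w^2 - 7*w + 60) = (w - 3)*(w + 3)*(w^2 - 9*w + 20) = (w - 4)*(w - 3)*(w + 3)*(w - 5)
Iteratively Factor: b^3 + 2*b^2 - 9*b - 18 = (b + 3)*(b^2 - b - 6) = (b + 2)*(b + 3)*(b - 3)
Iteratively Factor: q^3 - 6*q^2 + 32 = (q - 4)*(q^2 - 2*q - 8) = (q - 4)*(q + 2)*(q - 4)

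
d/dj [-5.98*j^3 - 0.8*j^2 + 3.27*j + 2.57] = -17.94*j^2 - 1.6*j + 3.27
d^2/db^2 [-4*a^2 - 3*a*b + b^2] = 2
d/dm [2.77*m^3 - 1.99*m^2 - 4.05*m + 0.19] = 8.31*m^2 - 3.98*m - 4.05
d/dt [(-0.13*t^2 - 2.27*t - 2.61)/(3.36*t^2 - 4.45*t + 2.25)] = (8.2057*t^2 + 16.9542*t - 16.722)/(11.2896*t^4 - 29.904*t^3 + 34.9225*t^2 - 20.025*t + 5.0625)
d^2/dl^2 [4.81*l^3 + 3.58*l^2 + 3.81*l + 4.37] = 28.86*l + 7.16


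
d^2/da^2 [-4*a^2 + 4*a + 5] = -8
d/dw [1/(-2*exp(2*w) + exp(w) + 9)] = (4*exp(w) - 1)*exp(w)/(-2*exp(2*w) + exp(w) + 9)^2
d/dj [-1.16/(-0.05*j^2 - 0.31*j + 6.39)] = (-0.116*j - 0.3596)/(0.05*j^2 + 0.31*j - 6.39)^2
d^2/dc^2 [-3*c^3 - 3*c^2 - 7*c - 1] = -18*c - 6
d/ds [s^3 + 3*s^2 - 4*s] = 3*s^2 + 6*s - 4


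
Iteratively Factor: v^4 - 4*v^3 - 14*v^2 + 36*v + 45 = (v - 3)*(v^3 - v^2 - 17*v - 15) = (v - 3)*(v + 3)*(v^2 - 4*v - 5) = (v - 5)*(v - 3)*(v + 3)*(v + 1)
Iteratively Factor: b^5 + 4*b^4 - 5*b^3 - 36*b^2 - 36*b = (b + 2)*(b^4 + 2*b^3 - 9*b^2 - 18*b) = (b - 3)*(b + 2)*(b^3 + 5*b^2 + 6*b) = b*(b - 3)*(b + 2)*(b^2 + 5*b + 6) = b*(b - 3)*(b + 2)^2*(b + 3)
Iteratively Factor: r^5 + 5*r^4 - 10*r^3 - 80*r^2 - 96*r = (r + 3)*(r^4 + 2*r^3 - 16*r^2 - 32*r) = (r + 3)*(r + 4)*(r^3 - 2*r^2 - 8*r) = (r + 2)*(r + 3)*(r + 4)*(r^2 - 4*r) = (r - 4)*(r + 2)*(r + 3)*(r + 4)*(r)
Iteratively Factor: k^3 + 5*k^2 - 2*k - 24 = (k + 4)*(k^2 + k - 6) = (k - 2)*(k + 4)*(k + 3)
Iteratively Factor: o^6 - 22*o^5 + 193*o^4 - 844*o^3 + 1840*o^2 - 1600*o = (o - 4)*(o^5 - 18*o^4 + 121*o^3 - 360*o^2 + 400*o) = (o - 5)*(o - 4)*(o^4 - 13*o^3 + 56*o^2 - 80*o) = (o - 5)*(o - 4)^2*(o^3 - 9*o^2 + 20*o) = o*(o - 5)*(o - 4)^2*(o^2 - 9*o + 20) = o*(o - 5)*(o - 4)^3*(o - 5)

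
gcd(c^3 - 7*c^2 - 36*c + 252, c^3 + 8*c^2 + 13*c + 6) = c + 6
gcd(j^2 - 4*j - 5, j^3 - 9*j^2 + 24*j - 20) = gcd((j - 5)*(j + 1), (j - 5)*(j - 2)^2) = j - 5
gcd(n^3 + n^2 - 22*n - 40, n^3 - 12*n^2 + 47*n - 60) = n - 5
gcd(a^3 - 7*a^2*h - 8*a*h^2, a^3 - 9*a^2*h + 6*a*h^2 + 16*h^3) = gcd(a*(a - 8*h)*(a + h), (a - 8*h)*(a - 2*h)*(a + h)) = a^2 - 7*a*h - 8*h^2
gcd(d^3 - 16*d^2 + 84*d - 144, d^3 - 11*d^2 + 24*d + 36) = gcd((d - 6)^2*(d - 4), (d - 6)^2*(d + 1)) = d^2 - 12*d + 36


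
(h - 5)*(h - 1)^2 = h^3 - 7*h^2 + 11*h - 5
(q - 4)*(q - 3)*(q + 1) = q^3 - 6*q^2 + 5*q + 12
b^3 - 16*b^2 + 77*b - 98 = (b - 7)^2*(b - 2)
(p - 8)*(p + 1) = p^2 - 7*p - 8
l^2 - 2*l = l*(l - 2)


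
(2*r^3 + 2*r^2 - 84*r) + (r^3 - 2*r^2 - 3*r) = 3*r^3 - 87*r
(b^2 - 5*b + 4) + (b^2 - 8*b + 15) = 2*b^2 - 13*b + 19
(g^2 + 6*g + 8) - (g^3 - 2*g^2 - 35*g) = -g^3 + 3*g^2 + 41*g + 8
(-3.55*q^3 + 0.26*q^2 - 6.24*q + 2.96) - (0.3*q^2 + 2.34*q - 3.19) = -3.55*q^3 - 0.04*q^2 - 8.58*q + 6.15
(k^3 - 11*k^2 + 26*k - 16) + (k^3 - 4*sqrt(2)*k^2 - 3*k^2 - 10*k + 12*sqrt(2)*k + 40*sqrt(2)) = 2*k^3 - 14*k^2 - 4*sqrt(2)*k^2 + 16*k + 12*sqrt(2)*k - 16 + 40*sqrt(2)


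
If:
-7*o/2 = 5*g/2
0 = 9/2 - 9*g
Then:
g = 1/2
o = -5/14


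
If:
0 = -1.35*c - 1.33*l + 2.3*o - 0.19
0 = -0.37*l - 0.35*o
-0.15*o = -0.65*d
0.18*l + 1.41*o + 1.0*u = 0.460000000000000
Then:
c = 0.837208213227398 - 2.12597598688726*u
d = 0.0856266036122151 - 0.186144790461337*u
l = 0.763025942882058*u - 0.350991933725747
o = 0.371048615652932 - 0.806627425332461*u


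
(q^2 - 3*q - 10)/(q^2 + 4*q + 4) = (q - 5)/(q + 2)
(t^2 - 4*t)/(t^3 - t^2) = (t - 4)/(t*(t - 1))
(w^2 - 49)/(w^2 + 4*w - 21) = (w - 7)/(w - 3)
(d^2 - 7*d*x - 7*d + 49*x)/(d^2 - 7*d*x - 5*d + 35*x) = (d - 7)/(d - 5)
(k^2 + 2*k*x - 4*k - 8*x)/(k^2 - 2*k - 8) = (k + 2*x)/(k + 2)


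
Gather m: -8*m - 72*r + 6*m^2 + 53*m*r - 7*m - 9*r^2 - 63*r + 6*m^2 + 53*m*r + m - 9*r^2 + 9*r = 12*m^2 + m*(106*r - 14) - 18*r^2 - 126*r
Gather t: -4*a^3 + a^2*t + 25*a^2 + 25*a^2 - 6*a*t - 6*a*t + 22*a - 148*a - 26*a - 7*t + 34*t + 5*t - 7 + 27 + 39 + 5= -4*a^3 + 50*a^2 - 152*a + t*(a^2 - 12*a + 32) + 64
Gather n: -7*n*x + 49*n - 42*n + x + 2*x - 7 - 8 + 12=n*(7 - 7*x) + 3*x - 3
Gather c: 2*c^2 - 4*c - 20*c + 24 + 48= 2*c^2 - 24*c + 72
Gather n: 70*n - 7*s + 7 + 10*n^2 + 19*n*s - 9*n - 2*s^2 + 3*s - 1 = 10*n^2 + n*(19*s + 61) - 2*s^2 - 4*s + 6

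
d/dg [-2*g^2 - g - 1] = -4*g - 1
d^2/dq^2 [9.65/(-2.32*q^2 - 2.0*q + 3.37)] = (103.88032*q^2 + 89.552*q - 9.65*(4.64*q + 2.0)*(9.28*q + 4.0) - 150.89512)/(2.32*q^2 + 2.0*q - 3.37)^3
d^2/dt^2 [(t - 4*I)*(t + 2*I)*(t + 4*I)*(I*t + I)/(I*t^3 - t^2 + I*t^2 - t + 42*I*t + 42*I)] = 10*(-5*t^3 - 6*I*t^2 + 636*t + 296*I)/(t^6 + 3*I*t^5 + 123*t^4 + 251*I*t^3 + 5166*t^2 + 5292*I*t + 74088)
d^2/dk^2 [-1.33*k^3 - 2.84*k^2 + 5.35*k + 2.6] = -7.98*k - 5.68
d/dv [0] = 0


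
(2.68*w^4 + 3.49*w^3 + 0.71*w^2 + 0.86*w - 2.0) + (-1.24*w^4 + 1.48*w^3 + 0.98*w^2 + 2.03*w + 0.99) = 1.44*w^4 + 4.97*w^3 + 1.69*w^2 + 2.89*w - 1.01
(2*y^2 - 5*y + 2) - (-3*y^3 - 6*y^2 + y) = 3*y^3 + 8*y^2 - 6*y + 2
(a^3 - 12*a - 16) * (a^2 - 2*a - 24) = a^5 - 2*a^4 - 36*a^3 + 8*a^2 + 320*a + 384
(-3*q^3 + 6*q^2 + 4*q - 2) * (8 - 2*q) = 6*q^4 - 36*q^3 + 40*q^2 + 36*q - 16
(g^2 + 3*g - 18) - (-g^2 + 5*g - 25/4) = 2*g^2 - 2*g - 47/4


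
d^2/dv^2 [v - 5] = 0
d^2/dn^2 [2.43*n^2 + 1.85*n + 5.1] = 4.86000000000000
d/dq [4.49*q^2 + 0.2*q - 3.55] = 8.98*q + 0.2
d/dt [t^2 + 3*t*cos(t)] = -3*t*sin(t) + 2*t + 3*cos(t)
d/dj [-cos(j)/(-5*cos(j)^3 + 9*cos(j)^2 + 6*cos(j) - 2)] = 16*(10*cos(j)^3 - 9*cos(j)^2 - 2)*sin(j)/(9*cos(j) + 18*cos(2*j) - 5*cos(3*j) + 10)^2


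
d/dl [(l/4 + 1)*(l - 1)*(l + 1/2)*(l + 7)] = l^3 + 63*l^2/8 + 11*l - 39/8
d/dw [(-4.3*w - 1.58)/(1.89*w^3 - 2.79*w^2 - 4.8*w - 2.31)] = (16.254*w^3 - 3.0384*w^2 - 8.8164*w + 2.349)/(3.5721*w^6 - 10.5462*w^5 - 10.3599*w^4 + 18.0522*w^3 + 35.9298*w^2 + 22.176*w + 5.3361)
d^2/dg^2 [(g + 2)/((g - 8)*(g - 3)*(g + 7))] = 2*(3*g^5 + 5*g^3 - 1230*g^2 + 2280*g + 15866)/(g^9 - 12*g^8 - 111*g^7 + 1712*g^6 + 1851*g^5 - 79068*g^4 + 149491*g^3 + 1077048*g^2 - 4487616*g + 4741632)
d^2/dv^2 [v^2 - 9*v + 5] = 2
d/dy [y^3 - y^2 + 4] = y*(3*y - 2)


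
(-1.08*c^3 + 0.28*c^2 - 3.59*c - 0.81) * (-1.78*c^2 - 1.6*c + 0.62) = 1.9224*c^5 + 1.2296*c^4 + 5.2726*c^3 + 7.3594*c^2 - 0.9298*c - 0.5022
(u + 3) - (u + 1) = 2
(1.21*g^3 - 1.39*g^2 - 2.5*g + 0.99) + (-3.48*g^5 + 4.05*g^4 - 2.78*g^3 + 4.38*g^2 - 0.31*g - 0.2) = -3.48*g^5 + 4.05*g^4 - 1.57*g^3 + 2.99*g^2 - 2.81*g + 0.79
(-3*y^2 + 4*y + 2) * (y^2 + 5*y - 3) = -3*y^4 - 11*y^3 + 31*y^2 - 2*y - 6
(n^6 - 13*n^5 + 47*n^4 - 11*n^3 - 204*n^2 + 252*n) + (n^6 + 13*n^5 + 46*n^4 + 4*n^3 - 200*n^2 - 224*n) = 2*n^6 + 93*n^4 - 7*n^3 - 404*n^2 + 28*n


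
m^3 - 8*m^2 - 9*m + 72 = (m - 8)*(m - 3)*(m + 3)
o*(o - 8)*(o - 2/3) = o^3 - 26*o^2/3 + 16*o/3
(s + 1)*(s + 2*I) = s^2 + s + 2*I*s + 2*I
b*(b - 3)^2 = b^3 - 6*b^2 + 9*b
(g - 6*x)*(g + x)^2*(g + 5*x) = g^4 + g^3*x - 31*g^2*x^2 - 61*g*x^3 - 30*x^4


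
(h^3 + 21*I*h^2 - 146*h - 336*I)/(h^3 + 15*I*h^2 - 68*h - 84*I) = (h + 8*I)/(h + 2*I)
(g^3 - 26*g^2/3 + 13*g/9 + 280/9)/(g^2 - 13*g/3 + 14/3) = (3*g^2 - 19*g - 40)/(3*(g - 2))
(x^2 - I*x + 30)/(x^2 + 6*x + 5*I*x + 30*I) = (x - 6*I)/(x + 6)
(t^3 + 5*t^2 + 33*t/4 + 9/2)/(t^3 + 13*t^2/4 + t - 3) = (4*t^2 + 12*t + 9)/(4*t^2 + 5*t - 6)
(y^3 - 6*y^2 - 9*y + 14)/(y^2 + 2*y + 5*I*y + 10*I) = (y^2 - 8*y + 7)/(y + 5*I)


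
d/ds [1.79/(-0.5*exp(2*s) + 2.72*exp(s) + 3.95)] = (1.79*exp(s) - 4.8688)*exp(s)/(-0.5*exp(2*s) + 2.72*exp(s) + 3.95)^2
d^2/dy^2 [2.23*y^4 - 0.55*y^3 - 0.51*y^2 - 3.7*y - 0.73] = 26.76*y^2 - 3.3*y - 1.02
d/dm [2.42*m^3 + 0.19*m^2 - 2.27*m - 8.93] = 7.26*m^2 + 0.38*m - 2.27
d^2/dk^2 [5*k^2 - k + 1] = 10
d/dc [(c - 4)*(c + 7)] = 2*c + 3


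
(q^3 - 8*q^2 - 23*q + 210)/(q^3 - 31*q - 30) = (q - 7)/(q + 1)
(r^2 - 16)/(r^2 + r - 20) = (r + 4)/(r + 5)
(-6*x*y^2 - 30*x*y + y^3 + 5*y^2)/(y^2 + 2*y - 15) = y*(-6*x + y)/(y - 3)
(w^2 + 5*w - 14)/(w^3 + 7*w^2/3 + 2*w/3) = 3*(w^2 + 5*w - 14)/(w*(3*w^2 + 7*w + 2))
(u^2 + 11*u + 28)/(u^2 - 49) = (u + 4)/(u - 7)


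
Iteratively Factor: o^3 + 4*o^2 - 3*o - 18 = (o - 2)*(o^2 + 6*o + 9) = (o - 2)*(o + 3)*(o + 3)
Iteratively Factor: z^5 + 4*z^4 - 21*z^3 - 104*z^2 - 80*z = (z + 4)*(z^4 - 21*z^2 - 20*z) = (z + 1)*(z + 4)*(z^3 - z^2 - 20*z) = z*(z + 1)*(z + 4)*(z^2 - z - 20) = z*(z + 1)*(z + 4)^2*(z - 5)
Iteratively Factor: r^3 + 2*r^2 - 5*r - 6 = (r - 2)*(r^2 + 4*r + 3) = (r - 2)*(r + 1)*(r + 3)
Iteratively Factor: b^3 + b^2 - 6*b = (b - 2)*(b^2 + 3*b) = b*(b - 2)*(b + 3)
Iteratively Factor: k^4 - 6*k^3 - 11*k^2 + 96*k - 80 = (k - 4)*(k^3 - 2*k^2 - 19*k + 20) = (k - 4)*(k - 1)*(k^2 - k - 20) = (k - 5)*(k - 4)*(k - 1)*(k + 4)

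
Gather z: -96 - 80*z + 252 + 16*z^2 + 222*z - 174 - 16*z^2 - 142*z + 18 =0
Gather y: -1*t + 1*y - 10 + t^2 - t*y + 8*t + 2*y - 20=t^2 + 7*t + y*(3 - t) - 30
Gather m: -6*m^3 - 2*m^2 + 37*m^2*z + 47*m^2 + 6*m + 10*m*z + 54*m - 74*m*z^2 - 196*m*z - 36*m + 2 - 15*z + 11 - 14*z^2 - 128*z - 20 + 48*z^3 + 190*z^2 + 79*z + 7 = -6*m^3 + m^2*(37*z + 45) + m*(-74*z^2 - 186*z + 24) + 48*z^3 + 176*z^2 - 64*z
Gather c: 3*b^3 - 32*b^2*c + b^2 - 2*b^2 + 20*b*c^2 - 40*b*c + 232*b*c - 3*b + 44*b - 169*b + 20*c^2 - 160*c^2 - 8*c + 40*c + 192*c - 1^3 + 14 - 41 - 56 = 3*b^3 - b^2 - 128*b + c^2*(20*b - 140) + c*(-32*b^2 + 192*b + 224) - 84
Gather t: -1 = -1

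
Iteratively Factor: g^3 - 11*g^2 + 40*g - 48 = (g - 3)*(g^2 - 8*g + 16) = (g - 4)*(g - 3)*(g - 4)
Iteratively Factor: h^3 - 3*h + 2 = (h - 1)*(h^2 + h - 2) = (h - 1)^2*(h + 2)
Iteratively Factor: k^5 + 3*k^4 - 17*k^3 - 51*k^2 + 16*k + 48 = (k + 4)*(k^4 - k^3 - 13*k^2 + k + 12) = (k - 1)*(k + 4)*(k^3 - 13*k - 12) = (k - 4)*(k - 1)*(k + 4)*(k^2 + 4*k + 3) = (k - 4)*(k - 1)*(k + 3)*(k + 4)*(k + 1)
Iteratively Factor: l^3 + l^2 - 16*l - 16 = (l - 4)*(l^2 + 5*l + 4) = (l - 4)*(l + 4)*(l + 1)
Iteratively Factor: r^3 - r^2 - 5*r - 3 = (r + 1)*(r^2 - 2*r - 3) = (r + 1)^2*(r - 3)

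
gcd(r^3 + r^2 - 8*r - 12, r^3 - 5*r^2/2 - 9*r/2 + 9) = r^2 - r - 6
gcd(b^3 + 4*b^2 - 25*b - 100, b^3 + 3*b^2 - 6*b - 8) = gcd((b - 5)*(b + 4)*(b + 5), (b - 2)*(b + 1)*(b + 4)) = b + 4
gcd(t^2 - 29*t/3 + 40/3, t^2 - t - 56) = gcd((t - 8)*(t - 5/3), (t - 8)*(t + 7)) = t - 8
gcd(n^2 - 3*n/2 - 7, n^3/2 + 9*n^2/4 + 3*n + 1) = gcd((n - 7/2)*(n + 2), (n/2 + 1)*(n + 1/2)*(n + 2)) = n + 2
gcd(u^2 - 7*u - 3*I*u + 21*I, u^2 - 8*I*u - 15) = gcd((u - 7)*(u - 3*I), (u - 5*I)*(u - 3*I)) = u - 3*I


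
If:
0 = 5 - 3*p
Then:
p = 5/3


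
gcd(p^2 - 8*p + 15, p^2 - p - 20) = p - 5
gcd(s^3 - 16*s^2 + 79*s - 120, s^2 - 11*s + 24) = s^2 - 11*s + 24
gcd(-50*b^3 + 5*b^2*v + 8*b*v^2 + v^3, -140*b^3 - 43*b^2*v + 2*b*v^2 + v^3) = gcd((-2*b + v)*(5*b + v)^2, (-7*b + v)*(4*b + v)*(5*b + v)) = 5*b + v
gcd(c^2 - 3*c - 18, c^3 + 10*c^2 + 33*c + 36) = c + 3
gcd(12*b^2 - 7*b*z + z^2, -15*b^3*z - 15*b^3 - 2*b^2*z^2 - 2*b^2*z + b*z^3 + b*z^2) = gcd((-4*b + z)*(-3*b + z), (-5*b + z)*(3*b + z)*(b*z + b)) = 1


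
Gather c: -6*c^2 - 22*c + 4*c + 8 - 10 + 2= -6*c^2 - 18*c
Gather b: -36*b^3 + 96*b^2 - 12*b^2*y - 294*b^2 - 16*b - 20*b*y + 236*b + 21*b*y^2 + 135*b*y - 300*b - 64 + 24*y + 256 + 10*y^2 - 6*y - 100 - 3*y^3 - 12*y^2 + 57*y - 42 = -36*b^3 + b^2*(-12*y - 198) + b*(21*y^2 + 115*y - 80) - 3*y^3 - 2*y^2 + 75*y + 50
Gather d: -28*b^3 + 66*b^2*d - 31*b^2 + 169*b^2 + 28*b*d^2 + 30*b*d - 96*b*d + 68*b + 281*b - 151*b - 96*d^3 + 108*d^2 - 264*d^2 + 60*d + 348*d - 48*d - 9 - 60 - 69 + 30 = -28*b^3 + 138*b^2 + 198*b - 96*d^3 + d^2*(28*b - 156) + d*(66*b^2 - 66*b + 360) - 108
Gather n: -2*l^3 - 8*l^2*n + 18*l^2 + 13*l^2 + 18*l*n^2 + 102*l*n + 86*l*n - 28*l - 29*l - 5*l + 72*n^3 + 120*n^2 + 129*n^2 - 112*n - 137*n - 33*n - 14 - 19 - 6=-2*l^3 + 31*l^2 - 62*l + 72*n^3 + n^2*(18*l + 249) + n*(-8*l^2 + 188*l - 282) - 39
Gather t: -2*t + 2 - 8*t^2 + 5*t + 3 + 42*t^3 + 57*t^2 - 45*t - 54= 42*t^3 + 49*t^2 - 42*t - 49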